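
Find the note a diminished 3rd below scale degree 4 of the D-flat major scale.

Scale degree 4 of Db major is Gb.
A diminished third (2 semitones) below Gb lands on the letter E, giving E.

E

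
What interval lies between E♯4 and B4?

The letter names run E→B, a span of 4 letter steps, so the interval is some kind of fifth.
E# to B is 6 semitones. A perfect fifth is 7, so 6 makes it diminished.

diminished fifth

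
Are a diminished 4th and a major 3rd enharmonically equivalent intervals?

Yes

A diminished fourth spans 4 semitones; a major third spans 4.
They are enharmonically equivalent.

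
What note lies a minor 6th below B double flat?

A sixth below B lands on the letter D.
A minor sixth spans 8 semitones, so Bbb moves to pitch class 1. On the letter D that is Db.

Db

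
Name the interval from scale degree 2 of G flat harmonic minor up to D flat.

perfect fourth

Scale degree 2 of Gb harmonic minor is Ab.
Ab up to Db: letters A→D make it a fourth; 5 semitones makes it perfect.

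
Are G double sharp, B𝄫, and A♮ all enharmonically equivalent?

G## = pitch class 9 and Bbb = pitch class 9 and A = pitch class 9 — the same pitch class, so they are enharmonic equivalents.

Yes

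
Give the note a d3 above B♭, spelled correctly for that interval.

B up a major third is D#, so the target letter is D.
From Bb, a diminished third is 2 semitones up: Dbb.

Dbb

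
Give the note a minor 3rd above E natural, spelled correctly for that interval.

G

E up a major third is G#, so the target letter is G.
From E, a minor third is 3 semitones up: G.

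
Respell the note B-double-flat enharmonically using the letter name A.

Plain A sits at the same pitch as Bbb, so on the letter A the same pitch needs a natural: A.

A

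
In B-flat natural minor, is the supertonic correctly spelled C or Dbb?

C

Each scale degree takes a distinct letter name. Degree 2 of a scale on B must use the letter C.
C and Dbb are enharmonically the same pitch, but only C uses the letter C, so it is the correct spelling here.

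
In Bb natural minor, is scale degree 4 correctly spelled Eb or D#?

Eb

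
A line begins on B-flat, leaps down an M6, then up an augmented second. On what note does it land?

A major sixth down from Bb is Db (letter D, 9 semitones down).
An augmented second up from Db is E (letter E, 3 semitones up).

E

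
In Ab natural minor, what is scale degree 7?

The Ab natural minor scale runs Ab Bb Cb Db Eb Fb Gb.
Degree 7 is Gb.

Gb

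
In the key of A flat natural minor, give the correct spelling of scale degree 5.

Eb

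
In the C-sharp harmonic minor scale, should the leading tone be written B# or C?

Each scale degree takes a distinct letter name. Degree 7 of a scale on C must use the letter B.
B# and C are enharmonically the same pitch, but only B# uses the letter B, so it is the correct spelling here.

B#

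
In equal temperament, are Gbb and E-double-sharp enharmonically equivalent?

No

Two spellings are enharmonically equivalent only if they share a pitch class.
Here Gbb → 5, E## → 6; 5 ≠ 6, so they are not.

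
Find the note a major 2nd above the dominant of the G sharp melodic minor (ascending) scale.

E#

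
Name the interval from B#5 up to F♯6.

Counting letters B–C–D–E–F gives a fifth.
B#→F# = 6 semitones, 1 narrower than the perfect fifth (7), so diminished.

diminished fifth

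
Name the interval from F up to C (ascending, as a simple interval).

perfect fifth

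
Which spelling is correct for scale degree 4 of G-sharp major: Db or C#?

C#

Each scale degree takes a distinct letter name. Degree 4 of a scale on G must use the letter C.
C# and Db are enharmonically the same pitch, but only C# uses the letter C, so it is the correct spelling here.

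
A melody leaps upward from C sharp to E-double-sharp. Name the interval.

augmented third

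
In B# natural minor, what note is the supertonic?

Degree 2 takes the letter 1 step above B, which is C.
In natural minor, degree 2 sits 2 semitones above the tonic. B# + 2 semitones is pitch class 2, spelled on C as C##.

C##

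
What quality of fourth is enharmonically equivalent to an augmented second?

An augmented second spans 3 semitones.
A fourth spanning 3 semitones is doubly diminished (the perfect fourth is 5).

doubly diminished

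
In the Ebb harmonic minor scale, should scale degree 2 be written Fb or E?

Each scale degree takes a distinct letter name. Degree 2 of a scale on E must use the letter F.
Fb and E are enharmonically the same pitch, but only Fb uses the letter F, so it is the correct spelling here.

Fb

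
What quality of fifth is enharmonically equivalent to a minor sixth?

augmented

A minor sixth spans 8 semitones.
A fifth spanning 8 semitones is augmented (the perfect fifth is 7).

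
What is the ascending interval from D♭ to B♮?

augmented sixth

Counting letters D–E–F–G–A–B gives a sixth.
Db→B = 10 semitones, 1 wider than the major sixth (9), so augmented.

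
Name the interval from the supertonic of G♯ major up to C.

diminished third

The supertonic of G# major is A#.
A# up to C: letters A→C make it a third; 2 semitones makes it diminished.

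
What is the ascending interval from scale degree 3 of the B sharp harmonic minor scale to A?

Scale degree 3 of B# harmonic minor is D#.
D# up to A: letters D→A make it a fifth; 6 semitones makes it diminished.

diminished fifth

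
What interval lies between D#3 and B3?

Counting letters D–E–F–G–A–B gives a sixth.
D#→B = 8 semitones, 1 narrower than the major sixth (9), so minor.

minor sixth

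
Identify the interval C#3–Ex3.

The letter names run C→E, a span of 2 letter steps, so the interval is some kind of third.
C# to E## is 5 semitones. A major third is 4, so 5 makes it augmented.

augmented third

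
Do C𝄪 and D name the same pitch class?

Yes

C## = pitch class 2 and D = pitch class 2 — the same pitch class, so they are enharmonic equivalents.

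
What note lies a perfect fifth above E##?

A fifth above E lands on the letter B.
A perfect fifth spans 7 semitones, so E## moves to pitch class 1. On the letter B that is B##.

B##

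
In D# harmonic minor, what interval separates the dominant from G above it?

diminished seventh

The dominant of D# harmonic minor is A#.
A# up to G: letters A→G make it a seventh; 9 semitones makes it diminished.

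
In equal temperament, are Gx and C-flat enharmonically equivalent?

No

Two spellings are enharmonically equivalent only if they share a pitch class.
Here G## → 9, Cb → 11; 9 ≠ 11, so they are not.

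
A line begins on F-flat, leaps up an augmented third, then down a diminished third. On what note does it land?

F##

An augmented third up from Fb is A (letter A, 5 semitones up).
A diminished third down from A is F## (letter F, 2 semitones down).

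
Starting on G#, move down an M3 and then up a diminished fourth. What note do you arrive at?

A major third down from G# is E (letter E, 4 semitones down).
A diminished fourth up from E is Ab (letter A, 4 semitones up).

Ab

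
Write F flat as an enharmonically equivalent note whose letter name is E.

E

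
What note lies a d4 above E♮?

Ab

E up a perfect fourth is A, so the target letter is A.
From E, a diminished fourth is 4 semitones up: Ab.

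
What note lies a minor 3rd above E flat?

Gb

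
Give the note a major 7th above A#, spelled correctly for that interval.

G##

A seventh above A lands on the letter G.
A major seventh spans 11 semitones, so A# moves to pitch class 9. On the letter G that is G##.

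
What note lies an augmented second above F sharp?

G##

F up a major second is G, so the target letter is G.
From F#, an augmented second is 3 semitones up: G##.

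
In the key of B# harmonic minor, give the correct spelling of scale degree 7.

A##

Degree 7 takes the letter 6 steps above B, which is A.
In harmonic minor, degree 7 sits 11 semitones above the tonic. B# + 11 semitones is pitch class 11, spelled on A as A##.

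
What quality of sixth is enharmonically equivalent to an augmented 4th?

doubly diminished

An augmented fourth spans 6 semitones.
A sixth spanning 6 semitones is doubly diminished (the major sixth is 9).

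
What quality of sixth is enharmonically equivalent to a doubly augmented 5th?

major

A doubly augmented fifth spans 9 semitones.
A sixth spanning 9 semitones is major (the major sixth is 9).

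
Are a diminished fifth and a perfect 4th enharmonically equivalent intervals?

No

A diminished fifth spans 6 semitones; a perfect fourth spans 5.
The spans differ, so they are not enharmonic equivalents.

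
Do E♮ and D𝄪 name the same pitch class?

Yes

E is pitch class 4; D## is pitch class 4.
All spellings map to pitch class 4, so they are enharmonically equivalent.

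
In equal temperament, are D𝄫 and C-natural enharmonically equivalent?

Yes

Dbb is pitch class 0; C is pitch class 0.
All spellings map to pitch class 0, so they are enharmonically equivalent.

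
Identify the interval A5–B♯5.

augmented second

Counting letters A–B gives a second.
A→B# = 3 semitones, 1 wider than the major second (2), so augmented.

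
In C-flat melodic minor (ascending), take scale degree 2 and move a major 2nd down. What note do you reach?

Scale degree 2 of Cb melodic minor (ascending) is Db.
A major second (2 semitones) below Db lands on the letter C, giving Cb.

Cb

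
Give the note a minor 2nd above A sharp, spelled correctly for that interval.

B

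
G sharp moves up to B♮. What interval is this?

minor third

The letter names run G→B, a span of 2 letter steps, so the interval is some kind of third.
G# to B is 3 semitones. A major third is 4, so 3 makes it minor.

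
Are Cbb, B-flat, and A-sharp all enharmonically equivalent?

Yes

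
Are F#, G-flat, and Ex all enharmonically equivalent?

F# is pitch class 6; Gb is pitch class 6; E## is pitch class 6.
All spellings map to pitch class 6, so they are enharmonically equivalent.

Yes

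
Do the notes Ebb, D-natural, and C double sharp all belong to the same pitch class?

Yes

Ebb is pitch class 2; D is pitch class 2; C## is pitch class 2.
All spellings map to pitch class 2, so they are enharmonically equivalent.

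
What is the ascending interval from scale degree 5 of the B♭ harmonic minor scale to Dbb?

diminished sixth

Scale degree 5 of Bb harmonic minor is F.
F up to Dbb: letters F→D make it a sixth; 7 semitones makes it diminished.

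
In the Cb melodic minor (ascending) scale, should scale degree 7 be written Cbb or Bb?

Bb

Each scale degree takes a distinct letter name. Degree 7 of a scale on C must use the letter B.
Bb and Cbb are enharmonically the same pitch, but only Bb uses the letter B, so it is the correct spelling here.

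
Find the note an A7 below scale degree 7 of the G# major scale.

G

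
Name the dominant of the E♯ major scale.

The E# major scale runs E# F## G## A# B# C## D##.
Degree 5 is B#.

B#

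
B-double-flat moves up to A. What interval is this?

augmented seventh

Counting letters B–C–D–E–F–G–A gives a seventh.
Bbb→A = 12 semitones, 1 wider than the major seventh (11), so augmented.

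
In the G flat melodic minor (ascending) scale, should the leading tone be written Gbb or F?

F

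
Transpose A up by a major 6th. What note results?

F#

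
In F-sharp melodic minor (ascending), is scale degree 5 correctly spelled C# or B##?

C#

Each scale degree takes a distinct letter name. Degree 5 of a scale on F must use the letter C.
C# and B## are enharmonically the same pitch, but only C# uses the letter C, so it is the correct spelling here.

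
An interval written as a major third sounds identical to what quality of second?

doubly augmented

A major third spans 4 semitones.
A second spanning 4 semitones is doubly augmented (the major second is 2).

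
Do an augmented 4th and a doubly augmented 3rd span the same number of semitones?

Yes

An augmented fourth spans 6 semitones; a doubly augmented third spans 6.
They are enharmonically equivalent.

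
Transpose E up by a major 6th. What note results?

A sixth above E lands on the letter C.
A major sixth spans 9 semitones, so E moves to pitch class 1. On the letter C that is C#.

C#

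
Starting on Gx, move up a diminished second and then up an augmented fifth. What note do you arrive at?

E#

A diminished second up from G## is A (letter A, 0 semitones up).
An augmented fifth up from A is E# (letter E, 8 semitones up).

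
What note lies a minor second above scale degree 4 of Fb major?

Cbb

Scale degree 4 of Fb major is Bbb.
A minor second (1 semitone) above Bbb lands on the letter C, giving Cbb.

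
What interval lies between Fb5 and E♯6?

doubly augmented seventh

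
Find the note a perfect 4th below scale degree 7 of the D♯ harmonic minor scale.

Scale degree 7 of D# harmonic minor is C##.
A perfect fourth (5 semitones) below C## lands on the letter G, giving G##.

G##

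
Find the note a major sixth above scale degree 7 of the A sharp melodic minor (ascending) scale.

E##

Scale degree 7 of A# melodic minor (ascending) is G##.
A major sixth (9 semitones) above G## lands on the letter E, giving E##.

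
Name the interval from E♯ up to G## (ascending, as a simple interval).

Counting letters E–F–G gives a third.
E#→G## = 4 semitones, exactly the major third.

major third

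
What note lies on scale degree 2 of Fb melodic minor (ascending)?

Degree 2 takes the letter 1 step above F, which is G.
In melodic minor (ascending), degree 2 sits 2 semitones above the tonic. Fb + 2 semitones is pitch class 6, spelled on G as Gb.

Gb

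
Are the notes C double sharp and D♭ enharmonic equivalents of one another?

Two spellings are enharmonically equivalent only if they share a pitch class.
Here C## → 2, Db → 1; 1 ≠ 2, so they are not.

No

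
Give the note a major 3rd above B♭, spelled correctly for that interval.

D

A third above B lands on the letter D.
A major third spans 4 semitones, so Bb moves to pitch class 2. On the letter D that is D.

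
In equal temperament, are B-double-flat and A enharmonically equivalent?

Yes

Bbb is pitch class 9; A is pitch class 9.
All spellings map to pitch class 9, so they are enharmonically equivalent.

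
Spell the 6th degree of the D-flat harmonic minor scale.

Bbb

Degree 6 takes the letter 5 steps above D, which is B.
In harmonic minor, degree 6 sits 8 semitones above the tonic. Db + 8 semitones is pitch class 9, spelled on B as Bbb.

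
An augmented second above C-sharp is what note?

A second above C lands on the letter D.
An augmented second spans 3 semitones, so C# moves to pitch class 4. On the letter D that is D##.

D##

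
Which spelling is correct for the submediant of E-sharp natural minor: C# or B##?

C#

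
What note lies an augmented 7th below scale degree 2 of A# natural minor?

Scale degree 2 of A# natural minor is B#.
An augmented seventh (12 semitones) below B# lands on the letter C, giving C.

C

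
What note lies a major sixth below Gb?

A sixth below G lands on the letter B.
A major sixth spans 9 semitones, so Gb moves to pitch class 9. On the letter B that is Bbb.

Bbb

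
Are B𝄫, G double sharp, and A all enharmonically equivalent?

Bbb is pitch class 9; G## is pitch class 9; A is pitch class 9.
All spellings map to pitch class 9, so they are enharmonically equivalent.

Yes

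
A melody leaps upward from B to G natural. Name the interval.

minor sixth

The letter names run B→G, a span of 5 letter steps, so the interval is some kind of sixth.
B to G is 8 semitones. A major sixth is 9, so 8 makes it minor.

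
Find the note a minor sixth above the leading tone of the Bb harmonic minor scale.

F

The leading tone of Bb harmonic minor is A.
A minor sixth (8 semitones) above A lands on the letter F, giving F.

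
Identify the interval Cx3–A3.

diminished sixth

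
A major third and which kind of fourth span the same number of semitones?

A major third spans 4 semitones.
A fourth spanning 4 semitones is diminished (the perfect fourth is 5).

diminished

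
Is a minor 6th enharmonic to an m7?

A minor sixth spans 8 semitones; a minor seventh spans 10.
The spans differ, so they are not enharmonic equivalents.

No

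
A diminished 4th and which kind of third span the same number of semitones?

major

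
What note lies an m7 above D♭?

A seventh above D lands on the letter C.
A minor seventh spans 10 semitones, so Db moves to pitch class 11. On the letter C that is Cb.

Cb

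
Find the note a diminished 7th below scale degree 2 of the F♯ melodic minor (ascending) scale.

A##

Scale degree 2 of F# melodic minor (ascending) is G#.
A diminished seventh (9 semitones) below G# lands on the letter A, giving A##.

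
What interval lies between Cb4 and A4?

Counting letters C–D–E–F–G–A gives a sixth.
Cb→A = 10 semitones, 1 wider than the major sixth (9), so augmented.

augmented sixth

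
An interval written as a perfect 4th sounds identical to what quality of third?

augmented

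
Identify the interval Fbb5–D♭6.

The letter names run F→D, a span of 5 letter steps, so the interval is some kind of sixth.
Fbb to Db is 10 semitones. A major sixth is 9, so 10 makes it augmented.

augmented sixth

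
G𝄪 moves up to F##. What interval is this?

Counting letters G–A–B–C–D–E–F gives a seventh.
G##→F## = 10 semitones, 1 narrower than the major seventh (11), so minor.

minor seventh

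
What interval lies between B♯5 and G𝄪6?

major sixth

Counting letters B–C–D–E–F–G gives a sixth.
B#→G## = 9 semitones, exactly the major sixth.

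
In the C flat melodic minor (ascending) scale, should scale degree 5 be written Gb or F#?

Each scale degree takes a distinct letter name. Degree 5 of a scale on C must use the letter G.
Gb and F# are enharmonically the same pitch, but only Gb uses the letter G, so it is the correct spelling here.

Gb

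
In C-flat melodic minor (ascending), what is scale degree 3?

Ebb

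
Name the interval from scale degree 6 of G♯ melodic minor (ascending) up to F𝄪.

Scale degree 6 of G# melodic minor (ascending) is E#.
E# up to F##: letters E→F make it a second; 2 semitones makes it major.

major second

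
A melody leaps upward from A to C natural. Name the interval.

The letter names run A→C, a span of 2 letter steps, so the interval is some kind of third.
A to C is 3 semitones. A major third is 4, so 3 makes it minor.

minor third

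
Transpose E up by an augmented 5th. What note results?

A fifth above E lands on the letter B.
An augmented fifth spans 8 semitones, so E moves to pitch class 0. On the letter B that is B#.

B#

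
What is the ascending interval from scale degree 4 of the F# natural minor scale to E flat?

Scale degree 4 of F# natural minor is B.
B up to Eb: letters B→E make it a fourth; 4 semitones makes it diminished.

diminished fourth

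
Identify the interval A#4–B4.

The letter names run A→B, a span of 1 letter step, so the interval is some kind of second.
A# to B is 1 semitone. A major second is 2, so 1 makes it minor.

minor second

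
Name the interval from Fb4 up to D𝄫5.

The letter names run F→D, a span of 5 letter steps, so the interval is some kind of sixth.
Fb to Dbb is 8 semitones. A major sixth is 9, so 8 makes it minor.

minor sixth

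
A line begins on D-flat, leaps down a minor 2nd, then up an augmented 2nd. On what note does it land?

A minor second down from Db is C (letter C, 1 semitone down).
An augmented second up from C is D# (letter D, 3 semitones up).

D#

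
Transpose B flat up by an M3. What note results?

D

A third above B lands on the letter D.
A major third spans 4 semitones, so Bb moves to pitch class 2. On the letter D that is D.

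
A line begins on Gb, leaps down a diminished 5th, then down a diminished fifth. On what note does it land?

A diminished fifth down from Gb is C (letter C, 6 semitones down).
A diminished fifth down from C is F# (letter F, 6 semitones down).

F#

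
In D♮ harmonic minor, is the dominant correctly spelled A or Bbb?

A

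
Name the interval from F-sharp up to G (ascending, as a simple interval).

Counting letters F–G gives a second.
F#→G = 1 semitone, 1 narrower than the major second (2), so minor.

minor second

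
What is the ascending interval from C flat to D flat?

Counting letters C–D gives a second.
Cb→Db = 2 semitones, exactly the major second.

major second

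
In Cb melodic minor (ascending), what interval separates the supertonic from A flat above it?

The supertonic of Cb melodic minor (ascending) is Db.
Db up to Ab: letters D→A make it a fifth; 7 semitones makes it perfect.

perfect fifth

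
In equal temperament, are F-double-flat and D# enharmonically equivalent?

Fbb is pitch class 3; D# is pitch class 3.
All spellings map to pitch class 3, so they are enharmonically equivalent.

Yes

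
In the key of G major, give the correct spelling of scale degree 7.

Degree 7 takes the letter 6 steps above G, which is F.
In major, degree 7 sits 11 semitones above the tonic. G + 11 semitones is pitch class 6, spelled on F as F#.

F#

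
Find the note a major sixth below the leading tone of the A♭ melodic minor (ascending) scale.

The leading tone of Ab melodic minor (ascending) is G.
A major sixth (9 semitones) below G lands on the letter B, giving Bb.

Bb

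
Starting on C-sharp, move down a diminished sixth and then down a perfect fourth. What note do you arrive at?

A diminished sixth down from C# is E## (letter E, 7 semitones down).
A perfect fourth down from E## is B## (letter B, 5 semitones down).

B##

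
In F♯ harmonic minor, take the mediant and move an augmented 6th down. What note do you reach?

The mediant of F# harmonic minor is A.
An augmented sixth (10 semitones) below A lands on the letter C, giving Cb.

Cb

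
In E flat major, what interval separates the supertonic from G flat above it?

The supertonic of Eb major is F.
F up to Gb: letters F→G make it a second; 1 semitone makes it minor.

minor second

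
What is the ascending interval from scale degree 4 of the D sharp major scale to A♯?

major second

Scale degree 4 of D# major is G#.
G# up to A#: letters G→A make it a second; 2 semitones makes it major.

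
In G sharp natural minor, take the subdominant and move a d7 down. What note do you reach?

The subdominant of G# natural minor is C#.
A diminished seventh (9 semitones) below C# lands on the letter D, giving D##.

D##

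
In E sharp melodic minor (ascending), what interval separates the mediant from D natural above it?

The mediant of E# melodic minor (ascending) is G#.
G# up to D: letters G→D make it a fifth; 6 semitones makes it diminished.

diminished fifth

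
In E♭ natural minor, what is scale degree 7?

Db

Degree 7 takes the letter 6 steps above E, which is D.
In natural minor, degree 7 sits 10 semitones above the tonic. Eb + 10 semitones is pitch class 1, spelled on D as Db.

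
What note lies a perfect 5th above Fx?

C##

F up a perfect fifth is C, so the target letter is C.
From F##, a perfect fifth is 7 semitones up: C##.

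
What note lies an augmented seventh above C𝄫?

C up a major seventh is B, so the target letter is B.
From Cbb, an augmented seventh is 12 semitones up: Bb.

Bb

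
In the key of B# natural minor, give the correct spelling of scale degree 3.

D#

The B# natural minor scale runs B# C## D# E# F## G# A#.
Degree 3 is D#.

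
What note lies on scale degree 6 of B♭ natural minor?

Gb

Degree 6 takes the letter 5 steps above B, which is G.
In natural minor, degree 6 sits 8 semitones above the tonic. Bb + 8 semitones is pitch class 6, spelled on G as Gb.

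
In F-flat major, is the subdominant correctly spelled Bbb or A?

Bbb

Each scale degree takes a distinct letter name. Degree 4 of a scale on F must use the letter B.
Bbb and A are enharmonically the same pitch, but only Bbb uses the letter B, so it is the correct spelling here.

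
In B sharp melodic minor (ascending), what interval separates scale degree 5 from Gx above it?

Scale degree 5 of B# melodic minor (ascending) is F##.
F## up to G##: letters F→G make it a second; 2 semitones makes it major.

major second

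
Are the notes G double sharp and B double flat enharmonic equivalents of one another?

Yes

G## = pitch class 9 and Bbb = pitch class 9 — the same pitch class, so they are enharmonic equivalents.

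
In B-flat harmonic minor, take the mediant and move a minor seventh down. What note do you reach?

The mediant of Bb harmonic minor is Db.
A minor seventh (10 semitones) below Db lands on the letter E, giving Eb.

Eb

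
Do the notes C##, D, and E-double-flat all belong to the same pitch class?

C## = pitch class 2 and D = pitch class 2 and Ebb = pitch class 2 — the same pitch class, so they are enharmonic equivalents.

Yes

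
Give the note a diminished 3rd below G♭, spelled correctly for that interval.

E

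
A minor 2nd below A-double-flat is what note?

Gb

A second below A lands on the letter G.
A minor second spans 1 semitone, so Abb moves to pitch class 6. On the letter G that is Gb.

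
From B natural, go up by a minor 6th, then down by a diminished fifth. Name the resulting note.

C#

A minor sixth up from B is G (letter G, 8 semitones up).
A diminished fifth down from G is C# (letter C, 6 semitones down).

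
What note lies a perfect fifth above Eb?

Bb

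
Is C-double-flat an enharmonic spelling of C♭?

Cbb is pitch class 10; Cb is pitch class 11.
The pitch classes differ (10 vs. 11), so they are not enharmonic equivalents.

No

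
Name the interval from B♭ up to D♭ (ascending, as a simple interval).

The letter names run B→D, a span of 2 letter steps, so the interval is some kind of third.
Bb to Db is 3 semitones. A major third is 4, so 3 makes it minor.

minor third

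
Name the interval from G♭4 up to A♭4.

major second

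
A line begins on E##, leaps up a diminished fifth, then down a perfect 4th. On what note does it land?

F##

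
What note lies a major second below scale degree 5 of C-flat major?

Fb

Scale degree 5 of Cb major is Gb.
A major second (2 semitones) below Gb lands on the letter F, giving Fb.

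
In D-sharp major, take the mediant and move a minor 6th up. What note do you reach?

D#

The mediant of D# major is F##.
A minor sixth (8 semitones) above F## lands on the letter D, giving D#.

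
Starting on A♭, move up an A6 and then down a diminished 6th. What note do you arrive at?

A##

An augmented sixth up from Ab is F# (letter F, 10 semitones up).
A diminished sixth down from F# is A## (letter A, 7 semitones down).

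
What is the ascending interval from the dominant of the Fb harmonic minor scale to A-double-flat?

The dominant of Fb harmonic minor is Cb.
Cb up to Abb: letters C→A make it a sixth; 8 semitones makes it minor.

minor sixth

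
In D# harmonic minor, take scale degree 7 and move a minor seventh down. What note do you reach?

Scale degree 7 of D# harmonic minor is C##.
A minor seventh (10 semitones) below C## lands on the letter D, giving D##.

D##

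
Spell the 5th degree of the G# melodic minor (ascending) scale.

D#

Degree 5 takes the letter 4 steps above G, which is D.
In melodic minor (ascending), degree 5 sits 7 semitones above the tonic. G# + 7 semitones is pitch class 3, spelled on D as D#.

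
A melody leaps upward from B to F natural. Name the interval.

The letter names run B→F, a span of 4 letter steps, so the interval is some kind of fifth.
B to F is 6 semitones. A perfect fifth is 7, so 6 makes it diminished.

diminished fifth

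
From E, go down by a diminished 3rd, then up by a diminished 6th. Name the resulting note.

A

A diminished third down from E is C## (letter C, 2 semitones down).
A diminished sixth up from C## is A (letter A, 7 semitones up).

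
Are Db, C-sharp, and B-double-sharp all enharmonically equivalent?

Db = pitch class 1 and C# = pitch class 1 and B## = pitch class 1 — the same pitch class, so they are enharmonic equivalents.

Yes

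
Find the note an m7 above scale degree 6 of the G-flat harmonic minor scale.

Dbb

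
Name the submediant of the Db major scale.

The Db major scale runs Db Eb F Gb Ab Bb C.
Degree 6 is Bb.

Bb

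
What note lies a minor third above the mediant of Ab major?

Eb

The mediant of Ab major is C.
A minor third (3 semitones) above C lands on the letter E, giving Eb.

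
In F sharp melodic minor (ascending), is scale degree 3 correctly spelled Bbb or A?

Each scale degree takes a distinct letter name. Degree 3 of a scale on F must use the letter A.
A and Bbb are enharmonically the same pitch, but only A uses the letter A, so it is the correct spelling here.

A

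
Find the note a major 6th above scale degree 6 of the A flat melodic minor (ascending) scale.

D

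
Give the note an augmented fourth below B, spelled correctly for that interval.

F

B down a perfect fourth is F#, so the target letter is F.
From B, an augmented fourth is 6 semitones down: F.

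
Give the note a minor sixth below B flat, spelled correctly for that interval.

A sixth below B lands on the letter D.
A minor sixth spans 8 semitones, so Bb moves to pitch class 2. On the letter D that is D.

D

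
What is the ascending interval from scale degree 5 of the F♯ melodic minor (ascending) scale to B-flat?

Scale degree 5 of F# melodic minor (ascending) is C#.
C# up to Bb: letters C→B make it a seventh; 9 semitones makes it diminished.

diminished seventh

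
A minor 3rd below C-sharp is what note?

C down a major third is Ab, so the target letter is A.
From C#, a minor third is 3 semitones down: A#.

A#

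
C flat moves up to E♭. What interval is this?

major third

Counting letters C–D–E gives a third.
Cb→Eb = 4 semitones, exactly the major third.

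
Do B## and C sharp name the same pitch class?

Yes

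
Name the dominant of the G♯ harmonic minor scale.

D#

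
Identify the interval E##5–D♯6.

diminished seventh

The letter names run E→D, a span of 6 letter steps, so the interval is some kind of seventh.
E## to D# is 9 semitones. A major seventh is 11, so 9 makes it diminished.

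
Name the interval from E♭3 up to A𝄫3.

Counting letters E–F–G–A gives a fourth.
Eb→Abb = 4 semitones, 1 narrower than the perfect fourth (5), so diminished.

diminished fourth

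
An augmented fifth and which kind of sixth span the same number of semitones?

An augmented fifth spans 8 semitones.
A sixth spanning 8 semitones is minor (the major sixth is 9).

minor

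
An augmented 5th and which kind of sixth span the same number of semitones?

An augmented fifth spans 8 semitones.
A sixth spanning 8 semitones is minor (the major sixth is 9).

minor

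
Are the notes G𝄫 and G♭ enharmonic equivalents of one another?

No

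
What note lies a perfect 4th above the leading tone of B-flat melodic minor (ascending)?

The leading tone of Bb melodic minor (ascending) is A.
A perfect fourth (5 semitones) above A lands on the letter D, giving D.

D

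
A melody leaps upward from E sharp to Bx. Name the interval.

augmented fifth

The letter names run E→B, a span of 4 letter steps, so the interval is some kind of fifth.
E# to B## is 8 semitones. A perfect fifth is 7, so 8 makes it augmented.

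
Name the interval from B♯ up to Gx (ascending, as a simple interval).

major sixth

Counting letters B–C–D–E–F–G gives a sixth.
B#→G## = 9 semitones, exactly the major sixth.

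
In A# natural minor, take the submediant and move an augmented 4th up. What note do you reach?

B#

The submediant of A# natural minor is F#.
An augmented fourth (6 semitones) above F# lands on the letter B, giving B#.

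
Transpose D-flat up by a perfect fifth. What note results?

Ab

A fifth above D lands on the letter A.
A perfect fifth spans 7 semitones, so Db moves to pitch class 8. On the letter A that is Ab.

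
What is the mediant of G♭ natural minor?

Bbb

Degree 3 takes the letter 2 steps above G, which is B.
In natural minor, degree 3 sits 3 semitones above the tonic. Gb + 3 semitones is pitch class 9, spelled on B as Bbb.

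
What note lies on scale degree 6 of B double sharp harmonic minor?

G##

Degree 6 takes the letter 5 steps above B, which is G.
In harmonic minor, degree 6 sits 8 semitones above the tonic. B## + 8 semitones is pitch class 9, spelled on G as G##.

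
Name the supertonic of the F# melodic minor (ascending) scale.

G#

Degree 2 takes the letter 1 step above F, which is G.
In melodic minor (ascending), degree 2 sits 2 semitones above the tonic. F# + 2 semitones is pitch class 8, spelled on G as G#.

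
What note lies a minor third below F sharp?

A third below F lands on the letter D.
A minor third spans 3 semitones, so F# moves to pitch class 3. On the letter D that is D#.

D#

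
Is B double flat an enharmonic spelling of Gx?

Yes

Bbb is pitch class 9; G## is pitch class 9.
All spellings map to pitch class 9, so they are enharmonically equivalent.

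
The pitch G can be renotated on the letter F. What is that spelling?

F##

Plain F sits 2 semitones below G, so on the letter F the same pitch needs a double sharp: F##.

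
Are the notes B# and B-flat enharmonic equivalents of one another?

B# is pitch class 0; Bb is pitch class 10.
The pitch classes differ (0 vs. 10), so they are not enharmonic equivalents.

No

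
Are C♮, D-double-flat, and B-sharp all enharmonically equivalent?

Yes

C = pitch class 0 and Dbb = pitch class 0 and B# = pitch class 0 — the same pitch class, so they are enharmonic equivalents.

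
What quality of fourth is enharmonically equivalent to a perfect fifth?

doubly augmented

A perfect fifth spans 7 semitones.
A fourth spanning 7 semitones is doubly augmented (the perfect fourth is 5).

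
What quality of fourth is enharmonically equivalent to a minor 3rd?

A minor third spans 3 semitones.
A fourth spanning 3 semitones is doubly diminished (the perfect fourth is 5).

doubly diminished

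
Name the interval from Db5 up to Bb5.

major sixth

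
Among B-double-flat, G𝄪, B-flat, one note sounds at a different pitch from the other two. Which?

Bb

In 12-tone equal temperament, enharmonic equivalents share a pitch class. Bbb is pitch class 9; G## is pitch class 9; Bb is pitch class 10.
Bbb and G## share pitch class 9, while Bb is pitch class 10.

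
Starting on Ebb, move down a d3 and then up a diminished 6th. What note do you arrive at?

A diminished third down from Ebb is C (letter C, 2 semitones down).
A diminished sixth up from C is Abb (letter A, 7 semitones up).

Abb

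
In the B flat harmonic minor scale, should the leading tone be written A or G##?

A

Each scale degree takes a distinct letter name. Degree 7 of a scale on B must use the letter A.
A and G## are enharmonically the same pitch, but only A uses the letter A, so it is the correct spelling here.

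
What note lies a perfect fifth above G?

A fifth above G lands on the letter D.
A perfect fifth spans 7 semitones, so G moves to pitch class 2. On the letter D that is D.

D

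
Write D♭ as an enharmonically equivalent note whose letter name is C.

Plain C sits 1 semitone below Db, so on the letter C the same pitch needs a sharp: C#.

C#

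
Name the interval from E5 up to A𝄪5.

The letter names run E→A, a span of 3 letter steps, so the interval is some kind of fourth.
E to A## is 7 semitones. A perfect fourth is 5, so 7 makes it doubly augmented.

doubly augmented fourth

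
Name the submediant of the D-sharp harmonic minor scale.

Degree 6 takes the letter 5 steps above D, which is B.
In harmonic minor, degree 6 sits 8 semitones above the tonic. D# + 8 semitones is pitch class 11, spelled on B as B.

B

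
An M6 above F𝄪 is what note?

D##

A sixth above F lands on the letter D.
A major sixth spans 9 semitones, so F## moves to pitch class 4. On the letter D that is D##.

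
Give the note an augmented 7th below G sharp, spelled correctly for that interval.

Ab

G down a major seventh is Ab, so the target letter is A.
From G#, an augmented seventh is 12 semitones down: Ab.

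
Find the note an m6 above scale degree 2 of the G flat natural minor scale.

Fb

Scale degree 2 of Gb natural minor is Ab.
A minor sixth (8 semitones) above Ab lands on the letter F, giving Fb.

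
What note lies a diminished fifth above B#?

F#

B up a perfect fifth is F#, so the target letter is F.
From B#, a diminished fifth is 6 semitones up: F#.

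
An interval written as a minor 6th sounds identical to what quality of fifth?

augmented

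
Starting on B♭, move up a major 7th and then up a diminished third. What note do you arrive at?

Cb

A major seventh up from Bb is A (letter A, 11 semitones up).
A diminished third up from A is Cb (letter C, 2 semitones up).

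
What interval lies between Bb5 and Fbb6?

doubly diminished fifth

The letter names run B→F, a span of 4 letter steps, so the interval is some kind of fifth.
Bb to Fbb is 5 semitones. A perfect fifth is 7, so 5 makes it doubly diminished.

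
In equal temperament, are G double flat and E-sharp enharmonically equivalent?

Yes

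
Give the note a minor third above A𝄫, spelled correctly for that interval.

Cbb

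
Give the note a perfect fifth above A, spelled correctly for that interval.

A up a perfect fifth is E, so the target letter is E.
From A, a perfect fifth is 7 semitones up: E.

E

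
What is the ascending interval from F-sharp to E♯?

Counting letters F–G–A–B–C–D–E gives a seventh.
F#→E# = 11 semitones, exactly the major seventh.

major seventh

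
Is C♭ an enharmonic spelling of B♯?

No

Two spellings are enharmonically equivalent only if they share a pitch class.
Here Cb → 11, B# → 0; 0 ≠ 11, so they are not.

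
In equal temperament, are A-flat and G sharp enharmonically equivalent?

Ab = pitch class 8 and G# = pitch class 8 — the same pitch class, so they are enharmonic equivalents.

Yes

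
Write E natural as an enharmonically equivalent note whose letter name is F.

Fb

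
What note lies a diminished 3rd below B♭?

A third below B lands on the letter G.
A diminished third spans 2 semitones, so Bb moves to pitch class 8. On the letter G that is G#.

G#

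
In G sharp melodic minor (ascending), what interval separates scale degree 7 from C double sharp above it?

perfect fifth

Scale degree 7 of G# melodic minor (ascending) is F##.
F## up to C##: letters F→C make it a fifth; 7 semitones makes it perfect.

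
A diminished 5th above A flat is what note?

A up a perfect fifth is E, so the target letter is E.
From Ab, a diminished fifth is 6 semitones up: Ebb.

Ebb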